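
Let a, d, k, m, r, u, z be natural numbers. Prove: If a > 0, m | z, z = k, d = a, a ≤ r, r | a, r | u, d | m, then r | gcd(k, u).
r | a and a > 0, so r ≤ a. Since a ≤ r, a = r. From d = a, d = r. z = k and m | z, therefore m | k. Since d | m, d | k. d = r, so r | k. From r | u, r | gcd(k, u).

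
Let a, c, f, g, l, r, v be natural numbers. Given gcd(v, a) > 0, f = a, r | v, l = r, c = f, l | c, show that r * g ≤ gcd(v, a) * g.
From c = f and f = a, c = a. l = r and l | c, thus r | c. Because c = a, r | a. r | v, so r | gcd(v, a). Because gcd(v, a) > 0, r ≤ gcd(v, a). Then r * g ≤ gcd(v, a) * g.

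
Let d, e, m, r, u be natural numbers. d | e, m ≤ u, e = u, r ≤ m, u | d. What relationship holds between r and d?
r ≤ d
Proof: e = u and d | e, thus d | u. u | d, so u = d. r ≤ m and m ≤ u, hence r ≤ u. u = d, so r ≤ d.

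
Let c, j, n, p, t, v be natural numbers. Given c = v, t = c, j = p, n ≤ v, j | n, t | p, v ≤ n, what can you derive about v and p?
v = p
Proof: t = c and c = v, thus t = v. t | p, so v | p. n ≤ v and v ≤ n, therefore n = v. From j | n, j | v. Since j = p, p | v. v | p, so v = p.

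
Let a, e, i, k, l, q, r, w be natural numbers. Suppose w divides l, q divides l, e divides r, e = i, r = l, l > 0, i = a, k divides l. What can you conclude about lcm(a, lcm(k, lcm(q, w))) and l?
lcm(a, lcm(k, lcm(q, w))) ≤ l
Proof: r = l and e divides r, thus e divides l. Since e = i, i divides l. Since i = a, a divides l. From q divides l and w divides l, lcm(q, w) divides l. k divides l, so lcm(k, lcm(q, w)) divides l. Since a divides l, lcm(a, lcm(k, lcm(q, w))) divides l. Since l > 0, lcm(a, lcm(k, lcm(q, w))) ≤ l.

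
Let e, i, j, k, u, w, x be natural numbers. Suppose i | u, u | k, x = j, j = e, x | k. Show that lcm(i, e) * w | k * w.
i | u and u | k, so i | k. Because x = j and j = e, x = e. Since x | k, e | k. i | k, so lcm(i, e) | k. Then lcm(i, e) * w | k * w.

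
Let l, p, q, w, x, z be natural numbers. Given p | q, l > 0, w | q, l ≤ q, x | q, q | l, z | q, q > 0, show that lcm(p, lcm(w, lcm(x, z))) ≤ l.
q | l and l > 0, thus q ≤ l. Since l ≤ q, q = l. Because x | q and z | q, lcm(x, z) | q. w | q, so lcm(w, lcm(x, z)) | q. p | q, so lcm(p, lcm(w, lcm(x, z))) | q. q > 0, so lcm(p, lcm(w, lcm(x, z))) ≤ q. q = l, so lcm(p, lcm(w, lcm(x, z))) ≤ l.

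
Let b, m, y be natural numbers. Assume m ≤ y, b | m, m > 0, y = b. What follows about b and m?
b = m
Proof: y = b and m ≤ y, thus m ≤ b. b | m and m > 0, hence b ≤ m. Since m ≤ b, m = b. Then b = m.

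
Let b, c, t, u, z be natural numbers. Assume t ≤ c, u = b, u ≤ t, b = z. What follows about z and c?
z ≤ c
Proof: u = b and b = z, therefore u = z. Because u ≤ t and t ≤ c, u ≤ c. From u = z, z ≤ c.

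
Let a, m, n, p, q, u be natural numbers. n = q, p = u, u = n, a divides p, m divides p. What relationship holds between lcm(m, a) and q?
lcm(m, a) divides q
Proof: Because p = u and u = n, p = n. n = q, so p = q. m divides p and a divides p, therefore lcm(m, a) divides p. p = q, so lcm(m, a) divides q.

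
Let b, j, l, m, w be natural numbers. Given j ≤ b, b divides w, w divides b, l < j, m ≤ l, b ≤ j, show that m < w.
From j ≤ b and b ≤ j, j = b. Because b divides w and w divides b, b = w. Since j = b, j = w. m ≤ l and l < j, hence m < j. Since j = w, m < w.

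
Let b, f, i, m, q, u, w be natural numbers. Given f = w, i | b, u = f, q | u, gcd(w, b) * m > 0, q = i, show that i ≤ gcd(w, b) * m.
u = f and f = w, so u = w. q = i and q | u, thus i | u. Since u = w, i | w. Since i | b, i | gcd(w, b). Then i | gcd(w, b) * m. Since gcd(w, b) * m > 0, i ≤ gcd(w, b) * m.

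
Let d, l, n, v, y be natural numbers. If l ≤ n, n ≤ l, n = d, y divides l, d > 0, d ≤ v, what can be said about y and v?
y ≤ v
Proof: l ≤ n and n ≤ l, so l = n. Because n = d, l = d. y divides l, so y divides d. Since d > 0, y ≤ d. d ≤ v, so y ≤ v.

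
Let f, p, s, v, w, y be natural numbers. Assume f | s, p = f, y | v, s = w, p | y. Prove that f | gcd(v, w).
p = f and p | y, therefore f | y. y | v, so f | v. From s = w and f | s, f | w. Since f | v, f | gcd(v, w).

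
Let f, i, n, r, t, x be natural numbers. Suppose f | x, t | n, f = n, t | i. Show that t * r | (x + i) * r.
f = n and f | x, so n | x. Since t | n, t | x. t | i, so t | x + i. Then t * r | (x + i) * r.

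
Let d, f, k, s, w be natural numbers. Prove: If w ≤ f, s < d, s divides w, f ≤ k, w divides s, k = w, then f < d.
k = w and f ≤ k, hence f ≤ w. w ≤ f, so w = f. Because s divides w and w divides s, s = w. s < d, so w < d. Since w = f, f < d.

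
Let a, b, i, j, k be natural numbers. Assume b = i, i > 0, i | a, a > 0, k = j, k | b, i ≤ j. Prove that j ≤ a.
b = i and k | b, therefore k | i. k = j, so j | i. i > 0, so j ≤ i. i ≤ j, so i = j. i | a and a > 0, hence i ≤ a. i = j, so j ≤ a.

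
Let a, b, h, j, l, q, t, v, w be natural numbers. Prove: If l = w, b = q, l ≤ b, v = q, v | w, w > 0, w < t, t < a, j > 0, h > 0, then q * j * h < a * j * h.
b = q and l ≤ b, thus l ≤ q. From l = w, w ≤ q. v = q and v | w, hence q | w. Since w > 0, q ≤ w. From w ≤ q, w = q. From w < t and t < a, w < a. Since w = q, q < a. j > 0, so q * j < a * j. h > 0, so q * j * h < a * j * h.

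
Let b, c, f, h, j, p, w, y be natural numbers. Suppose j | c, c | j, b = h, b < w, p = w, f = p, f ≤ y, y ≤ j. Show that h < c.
Since j | c and c | j, j = c. Because b = h and b < w, h < w. f ≤ y and y ≤ j, so f ≤ j. From f = p, p ≤ j. Because p = w, w ≤ j. h < w, so h < j. Since j = c, h < c.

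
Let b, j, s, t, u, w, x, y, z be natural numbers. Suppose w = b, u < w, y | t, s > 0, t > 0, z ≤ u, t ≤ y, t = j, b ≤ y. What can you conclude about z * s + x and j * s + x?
z * s + x < j * s + x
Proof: y | t and t > 0, therefore y ≤ t. t ≤ y, so y = t. Since t = j, y = j. Because w = b and u < w, u < b. z ≤ u, so z < b. Because b ≤ y, z < y. y = j, so z < j. Because s > 0, z * s < j * s. Then z * s + x < j * s + x.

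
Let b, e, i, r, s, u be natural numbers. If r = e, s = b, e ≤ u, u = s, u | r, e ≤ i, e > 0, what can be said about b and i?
b ≤ i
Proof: r = e and u | r, therefore u | e. Since e > 0, u ≤ e. e ≤ u, so e = u. u = s, so e = s. Since e ≤ i, s ≤ i. s = b, so b ≤ i.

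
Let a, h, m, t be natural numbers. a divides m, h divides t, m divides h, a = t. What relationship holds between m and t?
m = t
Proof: a = t and a divides m, so t divides m. Since m divides h and h divides t, m divides t. t divides m, so t = m. Then m = t.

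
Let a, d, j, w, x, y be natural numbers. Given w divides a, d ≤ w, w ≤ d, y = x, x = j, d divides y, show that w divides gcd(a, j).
Because d ≤ w and w ≤ d, d = w. Because y = x and x = j, y = j. d divides y, so d divides j. Since d = w, w divides j. w divides a, so w divides gcd(a, j).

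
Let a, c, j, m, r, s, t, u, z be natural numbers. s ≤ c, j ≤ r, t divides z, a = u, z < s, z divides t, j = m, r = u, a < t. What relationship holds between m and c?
m < c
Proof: r = u and j ≤ r, thus j ≤ u. j = m, so m ≤ u. Because z divides t and t divides z, z = t. z < s, so t < s. Since a < t, a < s. Since a = u, u < s. s ≤ c, so u < c. Since m ≤ u, m < c.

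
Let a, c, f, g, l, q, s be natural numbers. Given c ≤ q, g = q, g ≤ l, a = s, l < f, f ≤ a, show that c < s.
l < f and f ≤ a, so l < a. Since a = s, l < s. Since g ≤ l, g < s. From g = q, q < s. c ≤ q, so c < s.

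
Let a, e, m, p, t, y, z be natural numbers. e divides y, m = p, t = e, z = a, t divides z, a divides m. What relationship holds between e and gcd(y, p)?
e divides gcd(y, p)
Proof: Since z = a and t divides z, t divides a. Since t = e, e divides a. Since a divides m, e divides m. m = p, so e divides p. Since e divides y, e divides gcd(y, p).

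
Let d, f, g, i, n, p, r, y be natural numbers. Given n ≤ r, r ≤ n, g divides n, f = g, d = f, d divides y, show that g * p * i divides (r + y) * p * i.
Since n ≤ r and r ≤ n, n = r. g divides n, so g divides r. d = f and d divides y, therefore f divides y. f = g, so g divides y. Since g divides r, g divides r + y. Then g * p divides (r + y) * p. Then g * p * i divides (r + y) * p * i.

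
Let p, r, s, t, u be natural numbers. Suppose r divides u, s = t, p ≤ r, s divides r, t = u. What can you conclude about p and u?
p ≤ u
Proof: s = t and t = u, thus s = u. Since s divides r, u divides r. r divides u, so r = u. Since p ≤ r, p ≤ u.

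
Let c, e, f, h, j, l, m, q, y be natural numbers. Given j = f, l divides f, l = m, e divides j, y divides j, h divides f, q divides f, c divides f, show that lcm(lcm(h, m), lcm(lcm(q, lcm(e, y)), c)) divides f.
l = m and l divides f, therefore m divides f. h divides f, so lcm(h, m) divides f. From e divides j and y divides j, lcm(e, y) divides j. j = f, so lcm(e, y) divides f. Since q divides f, lcm(q, lcm(e, y)) divides f. Since c divides f, lcm(lcm(q, lcm(e, y)), c) divides f. lcm(h, m) divides f, so lcm(lcm(h, m), lcm(lcm(q, lcm(e, y)), c)) divides f.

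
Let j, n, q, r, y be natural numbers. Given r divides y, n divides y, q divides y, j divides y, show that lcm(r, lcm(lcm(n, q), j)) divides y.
n divides y and q divides y, thus lcm(n, q) divides y. j divides y, so lcm(lcm(n, q), j) divides y. Since r divides y, lcm(r, lcm(lcm(n, q), j)) divides y.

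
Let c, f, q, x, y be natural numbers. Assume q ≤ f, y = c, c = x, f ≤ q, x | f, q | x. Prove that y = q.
y = c and c = x, so y = x. f ≤ q and q ≤ f, thus f = q. x | f, so x | q. q | x, so x = q. Since y = x, y = q.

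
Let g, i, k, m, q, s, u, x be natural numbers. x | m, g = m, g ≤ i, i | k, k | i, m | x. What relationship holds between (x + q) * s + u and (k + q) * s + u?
(x + q) * s + u ≤ (k + q) * s + u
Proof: m | x and x | m, therefore m = x. Since g = m, g = x. i | k and k | i, thus i = k. Since g ≤ i, g ≤ k. Since g = x, x ≤ k. Then x + q ≤ k + q. Then (x + q) * s ≤ (k + q) * s. Then (x + q) * s + u ≤ (k + q) * s + u.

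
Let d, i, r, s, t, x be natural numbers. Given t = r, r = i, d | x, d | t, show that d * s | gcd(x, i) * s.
t = r and r = i, therefore t = i. Since d | t, d | i. Since d | x, d | gcd(x, i). Then d * s | gcd(x, i) * s.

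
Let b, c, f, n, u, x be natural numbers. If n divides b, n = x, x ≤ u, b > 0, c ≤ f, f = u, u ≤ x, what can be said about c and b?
c ≤ b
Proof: f = u and c ≤ f, thus c ≤ u. x ≤ u and u ≤ x, so x = u. n = x, so n = u. n divides b and b > 0, thus n ≤ b. Because n = u, u ≤ b. c ≤ u, so c ≤ b.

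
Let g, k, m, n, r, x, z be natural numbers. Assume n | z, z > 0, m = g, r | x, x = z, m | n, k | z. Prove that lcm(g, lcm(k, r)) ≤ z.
m | n and n | z, therefore m | z. Since m = g, g | z. x = z and r | x, hence r | z. Since k | z, lcm(k, r) | z. Since g | z, lcm(g, lcm(k, r)) | z. Since z > 0, lcm(g, lcm(k, r)) ≤ z.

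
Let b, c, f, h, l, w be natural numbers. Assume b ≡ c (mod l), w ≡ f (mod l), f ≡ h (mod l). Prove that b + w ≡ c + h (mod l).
w ≡ f (mod l) and f ≡ h (mod l), so w ≡ h (mod l). b ≡ c (mod l), so b + w ≡ c + h (mod l).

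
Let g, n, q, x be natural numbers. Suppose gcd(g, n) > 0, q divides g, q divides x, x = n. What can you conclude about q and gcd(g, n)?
q ≤ gcd(g, n)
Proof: x = n and q divides x, therefore q divides n. From q divides g, q divides gcd(g, n). From gcd(g, n) > 0, q ≤ gcd(g, n).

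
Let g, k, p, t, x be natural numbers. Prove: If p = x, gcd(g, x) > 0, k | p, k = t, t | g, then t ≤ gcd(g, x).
From k = t and k | p, t | p. Because p = x, t | x. Since t | g, t | gcd(g, x). gcd(g, x) > 0, so t ≤ gcd(g, x).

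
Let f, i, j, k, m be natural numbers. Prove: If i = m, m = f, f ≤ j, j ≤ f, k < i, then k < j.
i = m and m = f, therefore i = f. Since f ≤ j and j ≤ f, f = j. From i = f, i = j. Since k < i, k < j.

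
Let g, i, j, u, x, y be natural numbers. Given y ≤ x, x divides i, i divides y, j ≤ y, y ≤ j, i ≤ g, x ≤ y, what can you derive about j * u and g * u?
j * u ≤ g * u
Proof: x ≤ y and y ≤ x, thus x = y. Since x divides i, y divides i. i divides y, so i = y. Since y ≤ j and j ≤ y, y = j. i = y, so i = j. i ≤ g, so j ≤ g. By multiplying by a non-negative, j * u ≤ g * u.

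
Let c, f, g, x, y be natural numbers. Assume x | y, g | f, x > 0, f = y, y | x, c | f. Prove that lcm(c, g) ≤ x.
y | x and x | y, so y = x. Because f = y, f = x. Since c | f and g | f, lcm(c, g) | f. From f = x, lcm(c, g) | x. Since x > 0, lcm(c, g) ≤ x.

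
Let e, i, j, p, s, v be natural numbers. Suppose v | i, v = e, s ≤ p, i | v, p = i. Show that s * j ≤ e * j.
From i | v and v | i, i = v. p = i, so p = v. s ≤ p, so s ≤ v. Since v = e, s ≤ e. Then s * j ≤ e * j.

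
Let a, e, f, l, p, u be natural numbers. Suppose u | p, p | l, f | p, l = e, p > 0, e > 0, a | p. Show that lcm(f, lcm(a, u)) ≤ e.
From a | p and u | p, lcm(a, u) | p. Since f | p, lcm(f, lcm(a, u)) | p. p > 0, so lcm(f, lcm(a, u)) ≤ p. l = e and p | l, so p | e. e > 0, so p ≤ e. lcm(f, lcm(a, u)) ≤ p, so lcm(f, lcm(a, u)) ≤ e.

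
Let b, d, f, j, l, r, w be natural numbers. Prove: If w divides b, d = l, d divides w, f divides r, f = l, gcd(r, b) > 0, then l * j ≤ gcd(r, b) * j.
f = l and f divides r, hence l divides r. Since d = l and d divides w, l divides w. Since w divides b, l divides b. l divides r, so l divides gcd(r, b). gcd(r, b) > 0, so l ≤ gcd(r, b). By multiplying by a non-negative, l * j ≤ gcd(r, b) * j.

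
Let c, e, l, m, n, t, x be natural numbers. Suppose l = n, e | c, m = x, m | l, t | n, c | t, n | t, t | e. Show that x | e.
e | c and c | t, so e | t. t | e, so t = e. n | t and t | n, so n = t. Because l = n, l = t. Since m | l, m | t. t = e, so m | e. m = x, so x | e.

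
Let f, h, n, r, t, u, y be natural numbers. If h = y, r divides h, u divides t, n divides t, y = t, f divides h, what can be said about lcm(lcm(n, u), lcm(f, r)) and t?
lcm(lcm(n, u), lcm(f, r)) divides t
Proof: Since n divides t and u divides t, lcm(n, u) divides t. h = y and y = t, so h = t. f divides h and r divides h, thus lcm(f, r) divides h. h = t, so lcm(f, r) divides t. lcm(n, u) divides t, so lcm(lcm(n, u), lcm(f, r)) divides t.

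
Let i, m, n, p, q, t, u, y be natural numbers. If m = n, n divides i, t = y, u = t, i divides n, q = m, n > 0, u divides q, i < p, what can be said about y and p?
y < p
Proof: u = t and t = y, thus u = y. q = m and u divides q, so u divides m. u = y, so y divides m. Since m = n, y divides n. Since n > 0, y ≤ n. From i divides n and n divides i, i = n. i < p, so n < p. Since y ≤ n, y < p.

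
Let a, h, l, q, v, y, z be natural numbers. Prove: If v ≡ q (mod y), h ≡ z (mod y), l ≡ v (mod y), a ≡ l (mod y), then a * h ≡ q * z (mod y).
From a ≡ l (mod y) and l ≡ v (mod y), a ≡ v (mod y). v ≡ q (mod y), so a ≡ q (mod y). Because h ≡ z (mod y), a * h ≡ q * z (mod y).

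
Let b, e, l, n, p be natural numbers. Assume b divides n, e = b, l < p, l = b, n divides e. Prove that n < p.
e = b and n divides e, therefore n divides b. b divides n, so b = n. l = b, so l = n. Since l < p, n < p.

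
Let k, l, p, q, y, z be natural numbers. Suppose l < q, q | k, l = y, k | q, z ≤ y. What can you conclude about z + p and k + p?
z + p < k + p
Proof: q | k and k | q, hence q = k. Because l = y and l < q, y < q. Since q = k, y < k. Since z ≤ y, z < k. Then z + p < k + p.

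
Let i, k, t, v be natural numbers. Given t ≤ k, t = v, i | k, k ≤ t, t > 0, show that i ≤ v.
k ≤ t and t ≤ k, thus k = t. i | k, so i | t. t > 0, so i ≤ t. Since t = v, i ≤ v.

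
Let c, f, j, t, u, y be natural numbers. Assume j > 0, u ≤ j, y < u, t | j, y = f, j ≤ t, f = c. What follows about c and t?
c < t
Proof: y = f and f = c, therefore y = c. t | j and j > 0, hence t ≤ j. j ≤ t, so j = t. y < u and u ≤ j, so y < j. j = t, so y < t. From y = c, c < t.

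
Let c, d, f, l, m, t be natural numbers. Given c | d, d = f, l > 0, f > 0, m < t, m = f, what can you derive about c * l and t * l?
c * l < t * l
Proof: d = f and c | d, thus c | f. Because f > 0, c ≤ f. Since m = f and m < t, f < t. c ≤ f, so c < t. Since l > 0, c * l < t * l.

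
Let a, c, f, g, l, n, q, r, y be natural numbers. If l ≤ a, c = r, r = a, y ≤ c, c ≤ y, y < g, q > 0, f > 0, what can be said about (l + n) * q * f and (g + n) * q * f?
(l + n) * q * f < (g + n) * q * f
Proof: c = r and r = a, so c = a. y ≤ c and c ≤ y, thus y = c. y < g, so c < g. c = a, so a < g. Since l ≤ a, l < g. Then l + n < g + n. Combining with q > 0, by multiplying by a positive, (l + n) * q < (g + n) * q. Combined with f > 0, by multiplying by a positive, (l + n) * q * f < (g + n) * q * f.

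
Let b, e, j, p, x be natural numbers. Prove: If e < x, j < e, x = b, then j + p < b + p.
From x = b and e < x, e < b. Since j < e, j < b. Then j + p < b + p.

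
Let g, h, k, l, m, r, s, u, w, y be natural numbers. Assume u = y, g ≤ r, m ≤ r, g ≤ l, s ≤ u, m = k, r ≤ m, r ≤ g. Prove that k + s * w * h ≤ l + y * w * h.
g ≤ r and r ≤ g, therefore g = r. From r ≤ m and m ≤ r, r = m. g = r, so g = m. Since m = k, g = k. g ≤ l, so k ≤ l. u = y and s ≤ u, hence s ≤ y. Then s * w ≤ y * w. Then s * w * h ≤ y * w * h. Since k ≤ l, k + s * w * h ≤ l + y * w * h.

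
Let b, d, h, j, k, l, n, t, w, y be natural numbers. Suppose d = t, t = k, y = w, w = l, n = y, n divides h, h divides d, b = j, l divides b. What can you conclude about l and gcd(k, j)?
l divides gcd(k, j)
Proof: d = t and t = k, so d = k. y = w and w = l, thus y = l. n = y and n divides h, hence y divides h. Since y = l, l divides h. From h divides d, l divides d. Since d = k, l divides k. From b = j and l divides b, l divides j. l divides k, so l divides gcd(k, j).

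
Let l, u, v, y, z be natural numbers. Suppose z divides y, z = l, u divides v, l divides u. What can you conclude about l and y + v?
l divides y + v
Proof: Because z = l and z divides y, l divides y. l divides u and u divides v, thus l divides v. l divides y, so l divides y + v.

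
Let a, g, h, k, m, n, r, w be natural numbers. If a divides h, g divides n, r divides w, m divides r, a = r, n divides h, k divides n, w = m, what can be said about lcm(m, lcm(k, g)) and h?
lcm(m, lcm(k, g)) divides h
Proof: From w = m and r divides w, r divides m. m divides r, so r = m. Since a = r and a divides h, r divides h. r = m, so m divides h. k divides n and g divides n, therefore lcm(k, g) divides n. n divides h, so lcm(k, g) divides h. m divides h, so lcm(m, lcm(k, g)) divides h.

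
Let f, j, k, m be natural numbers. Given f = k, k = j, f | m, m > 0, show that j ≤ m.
From f = k and k = j, f = j. Since f | m and m > 0, f ≤ m. Since f = j, j ≤ m.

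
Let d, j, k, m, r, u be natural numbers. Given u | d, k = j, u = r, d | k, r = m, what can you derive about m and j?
m | j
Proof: Since u = r and u | d, r | d. Since d | k, r | k. k = j, so r | j. r = m, so m | j.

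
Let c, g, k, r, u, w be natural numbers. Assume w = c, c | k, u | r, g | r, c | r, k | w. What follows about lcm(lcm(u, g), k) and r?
lcm(lcm(u, g), k) | r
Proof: From u | r and g | r, lcm(u, g) | r. w = c and k | w, thus k | c. Because c | k, c = k. c | r, so k | r. lcm(u, g) | r, so lcm(lcm(u, g), k) | r.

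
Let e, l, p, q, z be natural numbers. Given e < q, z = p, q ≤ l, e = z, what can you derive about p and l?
p < l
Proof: e = z and z = p, hence e = p. e < q and q ≤ l, therefore e < l. e = p, so p < l.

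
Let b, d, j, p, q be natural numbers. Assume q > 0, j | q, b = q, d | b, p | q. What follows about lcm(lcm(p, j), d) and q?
lcm(lcm(p, j), d) ≤ q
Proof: p | q and j | q, thus lcm(p, j) | q. b = q and d | b, hence d | q. lcm(p, j) | q, so lcm(lcm(p, j), d) | q. Since q > 0, lcm(lcm(p, j), d) ≤ q.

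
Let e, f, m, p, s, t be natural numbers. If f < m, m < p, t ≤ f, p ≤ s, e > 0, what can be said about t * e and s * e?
t * e < s * e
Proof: t ≤ f and f < m, hence t < m. m < p, so t < p. p ≤ s, so t < s. Since e > 0, by multiplying by a positive, t * e < s * e.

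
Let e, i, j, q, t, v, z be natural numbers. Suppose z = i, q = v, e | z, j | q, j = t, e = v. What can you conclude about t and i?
t | i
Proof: Because q = v and j | q, j | v. e = v and e | z, thus v | z. Since j | v, j | z. z = i, so j | i. Since j = t, t | i.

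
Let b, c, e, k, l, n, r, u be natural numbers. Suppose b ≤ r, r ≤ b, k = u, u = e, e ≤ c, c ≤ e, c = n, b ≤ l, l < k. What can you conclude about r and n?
r < n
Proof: b ≤ r and r ≤ b, so b = r. k = u and u = e, hence k = e. e ≤ c and c ≤ e, so e = c. Since k = e, k = c. c = n, so k = n. b ≤ l and l < k, therefore b < k. Since k = n, b < n. Since b = r, r < n.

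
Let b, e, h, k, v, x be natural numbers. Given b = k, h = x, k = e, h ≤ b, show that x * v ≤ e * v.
From b = k and k = e, b = e. Since h = x and h ≤ b, x ≤ b. Since b = e, x ≤ e. Then x * v ≤ e * v.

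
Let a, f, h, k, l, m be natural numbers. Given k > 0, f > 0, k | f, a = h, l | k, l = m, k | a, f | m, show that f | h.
k | f and f > 0, therefore k ≤ f. Because l = m and l | k, m | k. From f | m, f | k. From k > 0, f ≤ k. Since k ≤ f, k = f. a = h and k | a, so k | h. Since k = f, f | h.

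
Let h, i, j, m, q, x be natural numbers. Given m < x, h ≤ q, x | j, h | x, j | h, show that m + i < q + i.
x | j and j | h, thus x | h. Since h | x, x = h. Since m < x, m < h. Since h ≤ q, m < q. Then m + i < q + i.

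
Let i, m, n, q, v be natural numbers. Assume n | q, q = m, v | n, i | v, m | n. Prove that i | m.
Because q = m and n | q, n | m. From m | n, n = m. Since v | n, v | m. i | v, so i | m.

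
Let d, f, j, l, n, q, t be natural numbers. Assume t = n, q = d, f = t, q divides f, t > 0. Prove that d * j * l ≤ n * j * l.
From f = t and q divides f, q divides t. q = d, so d divides t. t > 0, so d ≤ t. From t = n, d ≤ n. By multiplying by a non-negative, d * j ≤ n * j. By multiplying by a non-negative, d * j * l ≤ n * j * l.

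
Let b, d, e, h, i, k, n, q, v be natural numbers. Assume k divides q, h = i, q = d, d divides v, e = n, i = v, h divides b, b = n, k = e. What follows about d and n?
d = n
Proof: Since h = i and i = v, h = v. Because b = n and h divides b, h divides n. h = v, so v divides n. Since d divides v, d divides n. k = e and k divides q, thus e divides q. e = n, so n divides q. q = d, so n divides d. Because d divides n, d = n.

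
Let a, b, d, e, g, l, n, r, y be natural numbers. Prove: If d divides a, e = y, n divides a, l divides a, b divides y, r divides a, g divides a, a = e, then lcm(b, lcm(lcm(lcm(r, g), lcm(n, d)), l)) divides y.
Since a = e and e = y, a = y. From r divides a and g divides a, lcm(r, g) divides a. n divides a and d divides a, hence lcm(n, d) divides a. lcm(r, g) divides a, so lcm(lcm(r, g), lcm(n, d)) divides a. l divides a, so lcm(lcm(lcm(r, g), lcm(n, d)), l) divides a. a = y, so lcm(lcm(lcm(r, g), lcm(n, d)), l) divides y. b divides y, so lcm(b, lcm(lcm(lcm(r, g), lcm(n, d)), l)) divides y.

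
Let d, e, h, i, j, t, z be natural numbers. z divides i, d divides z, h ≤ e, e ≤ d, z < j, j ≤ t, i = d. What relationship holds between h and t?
h < t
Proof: h ≤ e and e ≤ d, therefore h ≤ d. Since i = d and z divides i, z divides d. d divides z, so z = d. z < j and j ≤ t, so z < t. Since z = d, d < t. Because h ≤ d, h < t.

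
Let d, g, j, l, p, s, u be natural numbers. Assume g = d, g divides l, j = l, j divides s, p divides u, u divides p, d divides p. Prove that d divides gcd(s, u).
g = d and g divides l, thus d divides l. From j = l and j divides s, l divides s. Since d divides l, d divides s. Because p divides u and u divides p, p = u. d divides p, so d divides u. Since d divides s, d divides gcd(s, u).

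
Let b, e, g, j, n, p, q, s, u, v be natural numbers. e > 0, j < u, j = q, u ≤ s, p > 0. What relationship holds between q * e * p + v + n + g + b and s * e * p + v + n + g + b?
q * e * p + v + n + g + b < s * e * p + v + n + g + b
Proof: Since j < u and u ≤ s, j < s. Since j = q, q < s. Since e > 0, by multiplying by a positive, q * e < s * e. Since p > 0, by multiplying by a positive, q * e * p < s * e * p. Then q * e * p + v < s * e * p + v. Then q * e * p + v + n < s * e * p + v + n. Then q * e * p + v + n + g < s * e * p + v + n + g. Then q * e * p + v + n + g + b < s * e * p + v + n + g + b.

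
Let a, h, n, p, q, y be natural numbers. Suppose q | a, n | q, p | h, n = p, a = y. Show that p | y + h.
n | q and q | a, so n | a. n = p, so p | a. a = y, so p | y. Since p | h, p | y + h.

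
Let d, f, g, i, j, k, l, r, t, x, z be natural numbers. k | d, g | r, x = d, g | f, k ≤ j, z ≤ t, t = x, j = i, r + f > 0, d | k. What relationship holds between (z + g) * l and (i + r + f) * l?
(z + g) * l ≤ (i + r + f) * l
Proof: From t = x and x = d, t = d. Since d | k and k | d, d = k. t = d, so t = k. From z ≤ t, z ≤ k. j = i and k ≤ j, therefore k ≤ i. Because z ≤ k, z ≤ i. g | r and g | f, thus g | r + f. r + f > 0, so g ≤ r + f. Since z ≤ i, z + g ≤ i + r + f. Then (z + g) * l ≤ (i + r + f) * l.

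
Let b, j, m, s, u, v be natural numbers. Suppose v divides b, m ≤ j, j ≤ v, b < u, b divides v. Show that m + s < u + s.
m ≤ j and j ≤ v, therefore m ≤ v. b divides v and v divides b, therefore b = v. Since b < u, v < u. m ≤ v, so m < u. Then m + s < u + s.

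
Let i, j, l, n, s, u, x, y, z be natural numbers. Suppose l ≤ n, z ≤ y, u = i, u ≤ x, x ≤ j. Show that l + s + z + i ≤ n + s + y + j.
Because l ≤ n, l + s ≤ n + s. Since z ≤ y, l + s + z ≤ n + s + y. Since u ≤ x and x ≤ j, u ≤ j. u = i, so i ≤ j. Because l + s + z ≤ n + s + y, l + s + z + i ≤ n + s + y + j.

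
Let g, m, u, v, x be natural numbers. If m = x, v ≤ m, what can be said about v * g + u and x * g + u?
v * g + u ≤ x * g + u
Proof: Since m = x and v ≤ m, v ≤ x. By multiplying by a non-negative, v * g ≤ x * g. Then v * g + u ≤ x * g + u.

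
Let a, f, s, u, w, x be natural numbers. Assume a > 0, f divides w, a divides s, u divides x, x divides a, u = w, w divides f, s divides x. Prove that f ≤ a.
w divides f and f divides w, so w = f. u = w, so u = f. From a divides s and s divides x, a divides x. Since x divides a, x = a. From u divides x, u divides a. a > 0, so u ≤ a. Since u = f, f ≤ a.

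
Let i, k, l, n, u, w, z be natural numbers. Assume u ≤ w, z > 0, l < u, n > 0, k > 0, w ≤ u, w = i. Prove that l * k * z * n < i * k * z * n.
From u ≤ w and w ≤ u, u = w. w = i, so u = i. l < u, so l < i. Since k > 0, by multiplying by a positive, l * k < i * k. Since z > 0, by multiplying by a positive, l * k * z < i * k * z. Since n > 0, by multiplying by a positive, l * k * z * n < i * k * z * n.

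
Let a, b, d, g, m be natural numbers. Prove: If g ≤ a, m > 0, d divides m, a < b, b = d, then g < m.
From b = d and a < b, a < d. Since g ≤ a, g < d. Since d divides m and m > 0, d ≤ m. g < d, so g < m.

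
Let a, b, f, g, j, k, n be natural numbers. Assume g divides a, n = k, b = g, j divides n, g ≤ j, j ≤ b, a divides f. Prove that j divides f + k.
b = g and j ≤ b, therefore j ≤ g. Since g ≤ j, g = j. g divides a, so j divides a. Since a divides f, j divides f. Because n = k and j divides n, j divides k. Because j divides f, j divides f + k.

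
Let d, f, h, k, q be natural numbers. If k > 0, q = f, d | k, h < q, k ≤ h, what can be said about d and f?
d < f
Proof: d | k and k > 0, therefore d ≤ k. Because q = f and h < q, h < f. k ≤ h, so k < f. d ≤ k, so d < f.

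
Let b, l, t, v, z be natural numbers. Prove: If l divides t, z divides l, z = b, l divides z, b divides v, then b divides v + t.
l divides z and z divides l, hence l = z. Since z = b, l = b. l divides t, so b divides t. Since b divides v, b divides v + t.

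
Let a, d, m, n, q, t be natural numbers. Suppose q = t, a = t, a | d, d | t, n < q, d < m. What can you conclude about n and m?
n < m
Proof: a = t and a | d, thus t | d. d | t, so t = d. Since q = t, q = d. From n < q, n < d. d < m, so n < m.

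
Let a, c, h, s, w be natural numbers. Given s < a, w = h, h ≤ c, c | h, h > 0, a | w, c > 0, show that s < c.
Because c | h and h > 0, c ≤ h. Since h ≤ c, h = c. w = h, so w = c. From a | w, a | c. c > 0, so a ≤ c. s < a, so s < c.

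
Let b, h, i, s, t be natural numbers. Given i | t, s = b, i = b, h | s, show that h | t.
s = b and h | s, therefore h | b. i = b and i | t, thus b | t. Since h | b, h | t.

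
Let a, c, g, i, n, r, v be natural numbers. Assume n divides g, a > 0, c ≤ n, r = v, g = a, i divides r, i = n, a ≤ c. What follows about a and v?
a divides v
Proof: g = a and n divides g, therefore n divides a. a > 0, so n ≤ a. a ≤ c and c ≤ n, therefore a ≤ n. n ≤ a, so n = a. Because i = n and i divides r, n divides r. From n = a, a divides r. r = v, so a divides v.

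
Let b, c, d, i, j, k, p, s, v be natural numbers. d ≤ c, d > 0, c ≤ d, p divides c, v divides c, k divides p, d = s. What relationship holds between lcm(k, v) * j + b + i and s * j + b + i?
lcm(k, v) * j + b + i ≤ s * j + b + i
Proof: From c ≤ d and d ≤ c, c = d. k divides p and p divides c, thus k divides c. Since v divides c, lcm(k, v) divides c. Since c = d, lcm(k, v) divides d. Because d > 0, lcm(k, v) ≤ d. Since d = s, lcm(k, v) ≤ s. By multiplying by a non-negative, lcm(k, v) * j ≤ s * j. Then lcm(k, v) * j + b ≤ s * j + b. Then lcm(k, v) * j + b + i ≤ s * j + b + i.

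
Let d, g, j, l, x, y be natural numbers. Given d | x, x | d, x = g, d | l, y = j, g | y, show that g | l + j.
d | x and x | d, thus d = x. Since x = g, d = g. d | l, so g | l. Since y = j and g | y, g | j. g | l, so g | l + j.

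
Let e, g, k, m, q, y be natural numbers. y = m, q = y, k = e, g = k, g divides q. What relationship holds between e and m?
e divides m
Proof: q = y and y = m, so q = m. From g = k and g divides q, k divides q. Since q = m, k divides m. Since k = e, e divides m.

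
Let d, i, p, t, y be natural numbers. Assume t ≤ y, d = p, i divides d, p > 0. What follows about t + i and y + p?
t + i ≤ y + p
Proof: d = p and i divides d, hence i divides p. Since p > 0, i ≤ p. t ≤ y, so t + i ≤ y + p.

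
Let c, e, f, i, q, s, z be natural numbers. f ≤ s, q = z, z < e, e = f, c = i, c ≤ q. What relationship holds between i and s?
i < s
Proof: q = z and c ≤ q, therefore c ≤ z. Since e = f and z < e, z < f. Since c ≤ z, c < f. c = i, so i < f. f ≤ s, so i < s.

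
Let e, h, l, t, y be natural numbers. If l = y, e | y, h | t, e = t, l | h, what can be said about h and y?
h = y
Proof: e = t and e | y, so t | y. Since h | t, h | y. Because l = y and l | h, y | h. Since h | y, h = y.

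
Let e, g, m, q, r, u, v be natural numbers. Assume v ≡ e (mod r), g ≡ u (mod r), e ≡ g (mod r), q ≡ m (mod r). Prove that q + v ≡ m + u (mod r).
v ≡ e (mod r) and e ≡ g (mod r), therefore v ≡ g (mod r). Since g ≡ u (mod r), v ≡ u (mod r). Since q ≡ m (mod r), q + v ≡ m + u (mod r).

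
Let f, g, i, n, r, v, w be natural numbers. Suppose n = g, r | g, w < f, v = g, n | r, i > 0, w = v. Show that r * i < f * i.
Because n = g and n | r, g | r. r | g, so g = r. Since v = g, v = r. From w = v and w < f, v < f. v = r, so r < f. Since i > 0, r * i < f * i.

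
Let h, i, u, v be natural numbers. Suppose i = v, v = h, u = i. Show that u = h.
From u = i and i = v, u = v. Since v = h, u = h.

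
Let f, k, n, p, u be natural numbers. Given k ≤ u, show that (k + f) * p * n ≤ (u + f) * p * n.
From k ≤ u, k + f ≤ u + f. By multiplying by a non-negative, (k + f) * p ≤ (u + f) * p. By multiplying by a non-negative, (k + f) * p * n ≤ (u + f) * p * n.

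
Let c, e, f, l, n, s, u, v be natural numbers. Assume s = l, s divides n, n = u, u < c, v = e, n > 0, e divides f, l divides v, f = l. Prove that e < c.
v = e and l divides v, hence l divides e. From f = l and e divides f, e divides l. Since l divides e, l = e. Because s = l and s divides n, l divides n. Since n > 0, l ≤ n. Since n = u, l ≤ u. Since u < c, l < c. Since l = e, e < c.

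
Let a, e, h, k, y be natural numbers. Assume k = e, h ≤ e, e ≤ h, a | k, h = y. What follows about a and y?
a | y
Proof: Since e ≤ h and h ≤ e, e = h. h = y, so e = y. Because k = e and a | k, a | e. e = y, so a | y.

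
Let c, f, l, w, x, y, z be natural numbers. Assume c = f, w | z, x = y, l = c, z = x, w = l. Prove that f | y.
From l = c and c = f, l = f. Since z = x and x = y, z = y. Because w = l and w | z, l | z. z = y, so l | y. l = f, so f | y.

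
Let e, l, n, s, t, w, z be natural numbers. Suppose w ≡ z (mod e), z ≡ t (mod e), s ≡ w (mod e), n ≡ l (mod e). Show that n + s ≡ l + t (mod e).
Because s ≡ w (mod e) and w ≡ z (mod e), s ≡ z (mod e). Since z ≡ t (mod e), s ≡ t (mod e). Because n ≡ l (mod e), n + s ≡ l + t (mod e).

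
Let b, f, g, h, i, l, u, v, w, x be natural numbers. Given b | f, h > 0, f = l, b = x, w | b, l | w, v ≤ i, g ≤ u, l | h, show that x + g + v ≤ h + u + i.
Since l | w and w | b, l | b. f = l and b | f, hence b | l. Since l | b, l = b. Since l | h, b | h. Because h > 0, b ≤ h. Since b = x, x ≤ h. g ≤ u and v ≤ i, hence g + v ≤ u + i. From x ≤ h, x + g + v ≤ h + u + i.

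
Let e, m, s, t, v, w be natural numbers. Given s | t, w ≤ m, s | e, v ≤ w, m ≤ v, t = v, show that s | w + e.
Because w ≤ m and m ≤ v, w ≤ v. From v ≤ w, v = w. t = v, so t = w. Since s | t, s | w. Since s | e, s | w + e.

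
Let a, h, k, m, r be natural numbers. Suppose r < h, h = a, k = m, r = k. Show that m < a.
Since r = k and k = m, r = m. From h = a and r < h, r < a. r = m, so m < a.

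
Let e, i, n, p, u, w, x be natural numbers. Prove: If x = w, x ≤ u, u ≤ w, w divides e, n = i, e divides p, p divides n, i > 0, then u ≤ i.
x = w and x ≤ u, therefore w ≤ u. u ≤ w, so w = u. e divides p and p divides n, thus e divides n. n = i, so e divides i. w divides e, so w divides i. Because i > 0, w ≤ i. w = u, so u ≤ i.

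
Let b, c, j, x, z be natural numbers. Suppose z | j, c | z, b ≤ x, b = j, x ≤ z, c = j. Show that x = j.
c = j and c | z, hence j | z. Because z | j, z = j. Since x ≤ z, x ≤ j. Because b = j and b ≤ x, j ≤ x. Since x ≤ j, x = j.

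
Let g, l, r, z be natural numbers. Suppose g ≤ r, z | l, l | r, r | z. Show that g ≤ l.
r | z and z | l, so r | l. l | r, so r = l. Since g ≤ r, g ≤ l.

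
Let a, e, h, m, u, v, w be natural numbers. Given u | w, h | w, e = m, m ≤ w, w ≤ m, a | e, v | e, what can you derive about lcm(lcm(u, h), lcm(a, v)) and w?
lcm(lcm(u, h), lcm(a, v)) | w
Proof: u | w and h | w, therefore lcm(u, h) | w. m ≤ w and w ≤ m, thus m = w. e = m, so e = w. a | e and v | e, therefore lcm(a, v) | e. Because e = w, lcm(a, v) | w. lcm(u, h) | w, so lcm(lcm(u, h), lcm(a, v)) | w.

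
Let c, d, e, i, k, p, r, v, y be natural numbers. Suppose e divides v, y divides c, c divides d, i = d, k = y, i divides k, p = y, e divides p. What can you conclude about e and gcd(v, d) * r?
e divides gcd(v, d) * r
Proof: y divides c and c divides d, hence y divides d. k = y and i divides k, thus i divides y. i = d, so d divides y. Since y divides d, y = d. From p = y and e divides p, e divides y. y = d, so e divides d. Since e divides v, e divides gcd(v, d). Then e divides gcd(v, d) * r.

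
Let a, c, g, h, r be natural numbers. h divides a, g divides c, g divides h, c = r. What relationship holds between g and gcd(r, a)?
g divides gcd(r, a)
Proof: c = r and g divides c, thus g divides r. g divides h and h divides a, therefore g divides a. g divides r, so g divides gcd(r, a).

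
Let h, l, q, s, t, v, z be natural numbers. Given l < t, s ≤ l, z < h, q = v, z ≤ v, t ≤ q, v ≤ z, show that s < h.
From s ≤ l and l < t, s < t. Because q = v and t ≤ q, t ≤ v. Since s < t, s < v. z ≤ v and v ≤ z, therefore z = v. Since z < h, v < h. Since s < v, s < h.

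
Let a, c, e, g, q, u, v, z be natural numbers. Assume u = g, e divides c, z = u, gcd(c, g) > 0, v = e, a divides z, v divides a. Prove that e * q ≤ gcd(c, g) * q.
v = e and v divides a, therefore e divides a. Since a divides z, e divides z. z = u, so e divides u. From u = g, e divides g. e divides c, so e divides gcd(c, g). gcd(c, g) > 0, so e ≤ gcd(c, g). By multiplying by a non-negative, e * q ≤ gcd(c, g) * q.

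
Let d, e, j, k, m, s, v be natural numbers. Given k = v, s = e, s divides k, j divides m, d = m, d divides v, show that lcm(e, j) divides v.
s = e and s divides k, hence e divides k. Since k = v, e divides v. Because d = m and d divides v, m divides v. Since j divides m, j divides v. Since e divides v, lcm(e, j) divides v.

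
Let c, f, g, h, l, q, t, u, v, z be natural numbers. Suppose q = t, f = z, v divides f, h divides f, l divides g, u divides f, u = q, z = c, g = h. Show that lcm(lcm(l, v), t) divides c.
Since f = z and z = c, f = c. g = h and l divides g, therefore l divides h. h divides f, so l divides f. Since v divides f, lcm(l, v) divides f. u = q and u divides f, so q divides f. Since q = t, t divides f. lcm(l, v) divides f, so lcm(lcm(l, v), t) divides f. From f = c, lcm(lcm(l, v), t) divides c.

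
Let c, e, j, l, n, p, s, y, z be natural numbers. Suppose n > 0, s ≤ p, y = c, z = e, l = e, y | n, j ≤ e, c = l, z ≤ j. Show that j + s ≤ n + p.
z = e and z ≤ j, thus e ≤ j. Since j ≤ e, e = j. Because l = e, l = j. y = c and y | n, therefore c | n. From c = l, l | n. Since n > 0, l ≤ n. l = j, so j ≤ n. s ≤ p, so j + s ≤ n + p.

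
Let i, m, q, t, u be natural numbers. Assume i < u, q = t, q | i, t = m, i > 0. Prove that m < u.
Since q = t and t = m, q = m. From q | i and i > 0, q ≤ i. Because i < u, q < u. q = m, so m < u.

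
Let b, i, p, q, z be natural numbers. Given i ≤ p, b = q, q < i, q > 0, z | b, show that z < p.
Since b = q and z | b, z | q. q > 0, so z ≤ q. q < i, so z < i. From i ≤ p, z < p.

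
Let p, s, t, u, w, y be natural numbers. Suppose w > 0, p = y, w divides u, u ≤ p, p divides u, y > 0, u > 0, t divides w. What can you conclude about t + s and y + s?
t + s ≤ y + s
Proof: t divides w and w > 0, thus t ≤ w. From p divides u and u > 0, p ≤ u. From u ≤ p, u = p. Since p = y, u = y. w divides u, so w divides y. Because y > 0, w ≤ y. t ≤ w, so t ≤ y. Then t + s ≤ y + s.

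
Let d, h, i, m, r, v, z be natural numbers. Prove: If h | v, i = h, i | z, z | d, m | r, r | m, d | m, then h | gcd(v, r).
i = h and i | z, so h | z. z | d, so h | d. From m | r and r | m, m = r. Because d | m, d | r. h | d, so h | r. From h | v, h | gcd(v, r).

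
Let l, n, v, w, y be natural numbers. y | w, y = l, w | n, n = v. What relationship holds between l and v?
l | v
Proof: y | w and w | n, thus y | n. Since n = v, y | v. y = l, so l | v.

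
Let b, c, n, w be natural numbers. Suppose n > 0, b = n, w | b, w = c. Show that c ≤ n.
From b = n and w | b, w | n. Since w = c, c | n. Since n > 0, c ≤ n.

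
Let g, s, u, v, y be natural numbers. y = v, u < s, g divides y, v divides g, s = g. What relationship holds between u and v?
u < v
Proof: From y = v and g divides y, g divides v. Since v divides g, g = v. Since s = g, s = v. u < s, so u < v.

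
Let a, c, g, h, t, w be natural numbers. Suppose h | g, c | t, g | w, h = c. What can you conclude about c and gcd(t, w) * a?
c | gcd(t, w) * a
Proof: From h | g and g | w, h | w. Because h = c, c | w. c | t, so c | gcd(t, w). Then c | gcd(t, w) * a.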